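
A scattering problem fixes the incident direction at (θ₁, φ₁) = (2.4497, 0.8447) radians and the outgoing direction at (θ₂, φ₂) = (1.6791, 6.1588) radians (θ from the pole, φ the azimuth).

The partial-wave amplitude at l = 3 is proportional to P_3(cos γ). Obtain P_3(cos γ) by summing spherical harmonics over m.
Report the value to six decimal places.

-0.447132

Expand P_3 via completeness: Σ_{m} conj(Y_{3,m}) at Ω₁ times Y_{3,m} at Ω₂ —
  m=-3: -0.088963+0.061846i × +0.381722+0.149444i = -0.043202+0.010313i  (running Σ = -0.043202+0.010313i)
  m=-2: +0.037903-0.318077i × -0.105817-0.026881i = -0.012561+0.032639i  (running Σ = -0.055763+0.042952i)
  m=-1: +0.268981+0.302937i × -0.300180-0.037532i = -0.069373-0.101031i  (running Σ = -0.125136-0.058079i)
  m=0: +0.010113-0.000000i × +0.118656+0.000000i = +0.001200+0.000000i  (running Σ = -0.123936-0.058079i)
  m=1: -0.268981+0.302937i × +0.300180-0.037532i = -0.069373+0.101031i  (running Σ = -0.193309+0.042952i)
  m=2: +0.037903+0.318077i × -0.105817+0.026881i = -0.012561-0.032639i  (running Σ = -0.205870+0.010313i)
  m=3: +0.088963+0.061846i × -0.381722+0.149444i = -0.043202-0.010313i  (running Σ = -0.249071-0.000000i)
Σ over m = -0.249071-0.000000i; ×(4π/7) → -0.447132-0.000000i. Real part: -0.447132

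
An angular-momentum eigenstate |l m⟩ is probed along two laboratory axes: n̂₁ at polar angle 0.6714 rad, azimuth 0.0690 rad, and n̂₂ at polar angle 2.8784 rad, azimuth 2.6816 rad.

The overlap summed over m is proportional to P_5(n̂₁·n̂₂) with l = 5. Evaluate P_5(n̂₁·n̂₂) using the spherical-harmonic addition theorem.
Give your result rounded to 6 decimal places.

0.068164

Term-by-term m-sum for l=5 (normalisation 4π/11 = 1.142397):
  m=-5: +0.040692+0.014624i × +0.000369-0.000413i = +0.000021-0.000011i  (running Σ = +0.000021-0.000011i)
  m=-4: +0.165582+0.046898i × +0.001727-0.006259i = +0.000579-0.000955i  (running Σ = +0.000600-0.000967i)
  m=-3: +0.368162+0.077317i × -0.008539-0.044207i = +0.000274-0.016935i  (running Σ = +0.000875-0.017902i)
  m=-2: +0.426752+0.059269i × -0.120580-0.158348i = -0.042073-0.074722i  (running Σ = -0.041198-0.092624i)
  m=-1: +0.061479+0.004249i × -0.462997-0.229387i = -0.027490-0.016070i  (running Σ = -0.068688-0.108694i)
  m=0: -0.387917-0.000000i × -0.507954+0.000000i = +0.197044+0.000000i  (running Σ = +0.128356-0.108694i)
  m=1: -0.061479+0.004249i × +0.462997-0.229387i = -0.027490+0.016070i  (running Σ = +0.100866-0.092624i)
  m=2: +0.426752-0.059269i × -0.120580+0.158348i = -0.042073+0.074722i  (running Σ = +0.058793-0.017902i)
  m=3: -0.368162+0.077317i × +0.008539-0.044207i = +0.000274+0.016935i  (running Σ = +0.059067-0.000967i)
  m=4: +0.165582-0.046898i × +0.001727+0.006259i = +0.000579+0.000955i  (running Σ = +0.059647-0.000011i)
  m=5: -0.040692+0.014624i × -0.000369-0.000413i = +0.000021+0.000011i  (running Σ = +0.059668-0.000000i)
Total Σ_m = +0.059668-0.000000i. Multiply by 1.142397: +0.068164-0.000000i. P_5(cos γ) = 0.068164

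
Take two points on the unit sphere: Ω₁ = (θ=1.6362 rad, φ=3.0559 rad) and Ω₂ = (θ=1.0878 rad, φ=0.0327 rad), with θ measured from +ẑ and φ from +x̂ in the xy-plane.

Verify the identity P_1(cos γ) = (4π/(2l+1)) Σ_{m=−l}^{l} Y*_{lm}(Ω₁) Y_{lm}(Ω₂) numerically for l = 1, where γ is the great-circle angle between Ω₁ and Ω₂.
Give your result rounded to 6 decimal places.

Expand P_1 via completeness: Σ_{m} conj(Y_{1,m}) at Ω₁ times Y_{1,m} at Ω₂ —
  m=-1: -0.34349 + 0.02951j × 0.30581 - 0.01000j = -0.10475 + 0.01246j  (running Σ = -0.10475 + 0.01246j)
  m=0: -0.03193 + 0.00000j × 0.22692 + 0.00000j = -0.00725 + 0.00000j  (running Σ = -0.11199 + 0.01246j)
  m=1: 0.34349 + 0.02951j × -0.30581 - 0.01000j = -0.10475 - 0.01246j  (running Σ = -0.21674 + 0.00000j)
Σ over m = -0.21674 + 0.00000j; ×(4π/3) → -0.90788 + 0.00000j. Real part: -0.907882

-0.907882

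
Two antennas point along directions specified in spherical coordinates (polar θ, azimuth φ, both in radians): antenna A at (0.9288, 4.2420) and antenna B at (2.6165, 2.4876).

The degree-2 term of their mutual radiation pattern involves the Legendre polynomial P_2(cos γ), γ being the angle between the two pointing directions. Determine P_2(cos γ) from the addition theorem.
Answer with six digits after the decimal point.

Addition theorem: P_2(cos γ) = (4π/5) Σ_m Y*_{lm}(Ω₁) Y_{lm}(Ω₂), m = −2…2:
  [-2]  conj(Y_{2,-2})(Ω₁) = -0.14598 + 0.20020j ; Y_{2,-2}(Ω₂) = 0.02522 + 0.09374j ; Δ = -0.02245 - 0.00863j
  [-1]  conj(Y_{2,-1})(Ω₁) = -0.16792 - 0.33026j ; Y_{2,-1}(Ω₂) = 0.26595 + 0.20386j ; Δ = 0.02267 - 0.12207j
  [+0]  conj(Y_{2,0})(Ω₁) = 0.02387 + 0.00000j ; Y_{2,0}(Ω₂) = 0.39301 + 0.00000j ; Δ = 0.00938 + 0.00000j
  [+1]  conj(Y_{2,1})(Ω₁) = 0.16792 - 0.33026j ; Y_{2,1}(Ω₂) = -0.26595 + 0.20386j ; Δ = 0.02267 + 0.12207j
  [+2]  conj(Y_{2,2})(Ω₁) = -0.14598 - 0.20020j ; Y_{2,2}(Ω₂) = 0.02522 - 0.09374j ; Δ = -0.02245 + 0.00863j
Total Σ_m = 0.00982 - 0.00000j. Multiply by 2.513274: 0.02468 - 0.00000j. P_2(cos γ) = 0.024676

0.024676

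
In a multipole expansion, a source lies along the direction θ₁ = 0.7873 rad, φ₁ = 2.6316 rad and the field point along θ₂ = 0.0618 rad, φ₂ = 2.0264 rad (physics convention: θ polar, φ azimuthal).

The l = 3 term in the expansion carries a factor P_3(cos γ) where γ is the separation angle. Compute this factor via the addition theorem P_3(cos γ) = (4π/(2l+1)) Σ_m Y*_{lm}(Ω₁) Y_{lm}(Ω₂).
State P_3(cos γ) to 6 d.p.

-0.095906

Term-by-term m-sum for l=3 (normalisation 4π/7 = 1.795196):
  [-3]  conj(Y_{3,-3})(Ω₁) = -0.006054+0.148230i ; Y_{3,-3}(Ω₂) = +0.000096+0.000020i ; Δ = -0.000004+0.000014i
  [-2]  conj(Y_{3,-2})(Ω₁) = +0.189468-0.308469i ; Y_{3,-2}(Ω₂) = -0.002384+0.003075i ; Δ = +0.000497+0.001318i
  [-1]  conj(Y_{3,-1})(Ω₁) = -0.297833+0.166592i ; Y_{3,-1}(Ω₂) = -0.034962-0.071353i ; Δ = +0.022300+0.015427i
  [+0]  conj(Y_{3,0})(Ω₁) = -0.134191-0.000000i ; Y_{3,0}(Ω₂) = +0.737824+0.000000i ; Δ = -0.099009-0.000000i
  [+1]  conj(Y_{3,1})(Ω₁) = +0.297833+0.166592i ; Y_{3,1}(Ω₂) = +0.034962-0.071353i ; Δ = +0.022300-0.015427i
  [+2]  conj(Y_{3,2})(Ω₁) = +0.189468+0.308469i ; Y_{3,2}(Ω₂) = -0.002384-0.003075i ; Δ = +0.000497-0.001318i
  [+3]  conj(Y_{3,3})(Ω₁) = +0.006054+0.148230i ; Y_{3,3}(Ω₂) = -0.000096+0.000020i ; Δ = -0.000004-0.000014i
Accumulated sum -0.053423+0.000000i; after 4π/(2l+1) scaling, -0.095906+0.000000i ⇒ P_3 = -0.095906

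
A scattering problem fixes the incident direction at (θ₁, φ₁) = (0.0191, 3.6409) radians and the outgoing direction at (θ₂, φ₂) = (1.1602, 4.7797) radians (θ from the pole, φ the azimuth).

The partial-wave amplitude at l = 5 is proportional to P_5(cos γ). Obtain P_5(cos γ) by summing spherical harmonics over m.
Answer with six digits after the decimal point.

Addition theorem: P_5(cos γ) = (4π/11) Σ_m Y*_{lm}(Ω₁) Y_{lm}(Ω₂), m = −5…5:
  m=-5: Y*=0.00000 - 0.00000j  Y=0.09932 + 0.28388j  product 0.00000 + 0.00000j
  m=-4: Y*=-0.00000 + 0.00000j  Y=0.39912 - 0.11014j  product -0.00000 + 0.00000j
  m=-3: Y*=-0.00000 - 0.00002j  Y=-0.02321 - 0.11336j  product -0.00000 + 0.00000j
  m=-2: Y*=0.00067 + 0.00104j  Y=0.29419 - 0.03985j  product 0.00024 + 0.00028j
  m=-1: Y*=-0.04291 - 0.02340j  Y=-0.01378 - 0.20436j  product -0.00419 + 0.00909j
  m=+0: Y*=0.93304 + 0.00000j  Y=0.25425 + 0.00000j  product 0.23722 + 0.00000j
  m=+1: Y*=0.04291 - 0.02340j  Y=0.01378 - 0.20436j  product -0.00419 - 0.00909j
  m=+2: Y*=0.00067 - 0.00104j  Y=0.29419 + 0.03985j  product 0.00024 - 0.00028j
  m=+3: Y*=0.00000 - 0.00002j  Y=0.02321 - 0.11336j  product -0.00000 - 0.00000j
  m=+4: Y*=-0.00000 - 0.00000j  Y=0.39912 + 0.11014j  product -0.00000 - 0.00000j
  m=+5: Y*=-0.00000 - 0.00000j  Y=-0.09932 + 0.28388j  product 0.00000 - 0.00000j
Σ over m = 0.22931 + 0.00000j; ×(4π/11) → 0.26197 + 0.00000j. Real part: 0.261968

0.261968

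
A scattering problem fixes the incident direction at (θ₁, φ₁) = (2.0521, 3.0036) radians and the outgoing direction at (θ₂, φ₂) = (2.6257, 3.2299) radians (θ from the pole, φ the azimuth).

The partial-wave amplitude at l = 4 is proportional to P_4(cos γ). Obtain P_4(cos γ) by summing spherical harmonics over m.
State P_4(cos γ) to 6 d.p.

Addition theorem: P_4(cos γ) = (4π/9) Σ_m Y*_{lm}(Ω₁) Y_{lm}(Ω₂), m = −4…4:
  [-4]  conj(Y_{4,-4})(Ω₁) = (0.232611, -0.143246) ; Y_{4,-4}(Ω₂) = (0.024590, -0.009066) ; Δ = (0.004421, -0.005631)
  [-3]  conj(Y_{4,-3})(Ω₁) = (0.369454, -0.162326) ; Y_{4,-3}(Ω₂) = (0.126147, -0.034224) ; Δ = (0.041050, -0.033121)
  [-2]  conj(Y_{4,-2})(Ω₁) = (0.126484, -0.035822) ; Y_{4,-2}(Ω₂) = (0.344330, -0.061454) ; Δ = (0.041351, -0.020108)
  [-1]  conj(Y_{4,-1})(Ω₁) = (-0.288392, 0.040051) ; Y_{4,-1}(Ω₂) = (0.464387, -0.041116) ; Δ = (-0.132279, 0.030456)
  [+0]  conj(Y_{4,0})(Ω₁) = (-0.192718, -0.000000) ; Y_{4,0}(Ω₂) = (0.035811, 0.000000) ; Δ = (-0.006902, -0.000000)
  [+1]  conj(Y_{4,1})(Ω₁) = (0.288392, 0.040051) ; Y_{4,1}(Ω₂) = (-0.464387, -0.041116) ; Δ = (-0.132279, -0.030456)
  [+2]  conj(Y_{4,2})(Ω₁) = (0.126484, 0.035822) ; Y_{4,2}(Ω₂) = (0.344330, 0.061454) ; Δ = (0.041351, 0.020108)
  [+3]  conj(Y_{4,3})(Ω₁) = (-0.369454, -0.162326) ; Y_{4,3}(Ω₂) = (-0.126147, -0.034224) ; Δ = (0.041050, 0.033121)
  [+4]  conj(Y_{4,4})(Ω₁) = (0.232611, 0.143246) ; Y_{4,4}(Ω₂) = (0.024590, 0.009066) ; Δ = (0.004421, 0.005631)
Σ over m = (-0.097815, 0.000000); ×(4π/9) → (-0.136576, 0.000000). Real part: -0.136576

-0.136576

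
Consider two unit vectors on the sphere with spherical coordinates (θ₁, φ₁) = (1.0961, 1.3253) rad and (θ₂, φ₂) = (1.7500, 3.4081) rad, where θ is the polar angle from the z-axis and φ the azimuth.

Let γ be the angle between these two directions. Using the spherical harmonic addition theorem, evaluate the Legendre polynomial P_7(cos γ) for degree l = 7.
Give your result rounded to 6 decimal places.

-0.242620

Summing Y*_{l m}(θ₁,φ₁)·Y_{l m}(θ₂,φ₂) over m ∈ [−7, 7]; prefactor 4π/(2·7+1) = 0.837758:
  m=-7: -0.21779 + 0.03240j × 0.12974 + 0.42735j = -0.04210 - 0.08887j  (running Σ = -0.04210 - 0.08887j)
  m=-6: -0.04135 + 0.42135j × 0.00855 + 0.30259j = -0.12785 - 0.00891j  (running Σ = -0.16995 - 0.09778j)
  m=-5: 0.33000 + 0.11796j × 0.04689 - 0.19306j = 0.03825 - 0.05818j  (running Σ = -0.13170 - 0.15596j)
  m=-4: -0.03313 + 0.04960j × 0.15341 - 0.27767j = 0.00869 + 0.01681j  (running Σ = -0.12301 - 0.13915j)
  m=-3: 0.23775 + 0.26222j × -0.07695 + 0.07916j = -0.03905 - 0.00136j  (running Σ = -0.16207 - 0.14051j)
  m=-2: 0.08677 - 0.04639j × -0.27092 + 0.15984j = -0.01609 + 0.02644j  (running Σ = -0.17816 - 0.11407j)
  m=-1: 0.07609 + 0.30369j × 0.07256 - 0.01981j = 0.01154 + 0.02053j  (running Σ = -0.16662 - 0.09354j)
  m=0: 0.13962 + 0.00000j × 0.31253 + 0.00000j = 0.04363 + 0.00000j  (running Σ = -0.12299 - 0.09354j)
  m=1: -0.07609 + 0.30369j × -0.07256 - 0.01981j = 0.01154 - 0.02053j  (running Σ = -0.11145 - 0.11407j)
  m=2: 0.08677 + 0.04639j × -0.27092 - 0.15984j = -0.01609 - 0.02644j  (running Σ = -0.12754 - 0.14051j)
  m=3: -0.23775 + 0.26222j × 0.07695 + 0.07916j = -0.03905 + 0.00136j  (running Σ = -0.16659 - 0.13915j)
  m=4: -0.03313 - 0.04960j × 0.15341 + 0.27767j = 0.00869 - 0.01681j  (running Σ = -0.15790 - 0.15596j)
  m=5: -0.33000 + 0.11796j × -0.04689 - 0.19306j = 0.03825 + 0.05818j  (running Σ = -0.11966 - 0.09778j)
  m=6: -0.04135 - 0.42135j × 0.00855 - 0.30259j = -0.12785 + 0.00891j  (running Σ = -0.24750 - 0.08887j)
  m=7: 0.21779 + 0.03240j × -0.12974 + 0.42735j = -0.04210 + 0.08887j  (running Σ = -0.28961 - 0.00000j)
Σ over m = -0.28961 - 0.00000j; ×(4π/15) → -0.24262 - 0.00000j. Real part: -0.242620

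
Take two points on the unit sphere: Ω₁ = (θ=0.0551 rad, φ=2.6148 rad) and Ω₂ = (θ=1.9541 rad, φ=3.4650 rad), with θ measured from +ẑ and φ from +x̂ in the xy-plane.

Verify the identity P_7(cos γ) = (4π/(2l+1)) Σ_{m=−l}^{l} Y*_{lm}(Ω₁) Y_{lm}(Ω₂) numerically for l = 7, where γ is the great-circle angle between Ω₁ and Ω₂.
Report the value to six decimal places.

0.153237

Addition theorem: P_7(cos γ) = (4π/15) Σ_m Y*_{lm}(Ω₁) Y_{lm}(Ω₂), m = −7…7:
  [-7]  conj(Y_{7,-7})(Ω₁) = 0.00000 - 0.00000j ; Y_{7,-7}(Ω₂) = 0.18854 + 0.22703j ; Δ = 0.00000 + 0.00000j
  [-6]  conj(Y_{7,-6})(Ω₁) = -0.00000 + 0.00000j ; Y_{7,-6}(Ω₂) = 0.16087 + 0.41519j ; Δ = -0.00000 - 0.00000j
  [-5]  conj(Y_{7,-5})(Ω₁) = 0.00000 + 0.00000j ; Y_{7,-5}(Ω₂) = 0.00952 + 0.20579j ; Δ = -0.00000 + 0.00000j
  [-4]  conj(Y_{7,-4})(Ω₁) = -0.00003 - 0.00006j ; Y_{7,-4}(Ω₂) = 0.06566 - 0.23079j ; Δ = -0.00002 + 0.00000j
  [-3]  conj(Y_{7,-3})(Ω₁) = 0.00001 + 0.00147j ; Y_{7,-3}(Ω₂) = 0.17125 - 0.25001j ; Δ = 0.00037 + 0.00025j
  [-2]  conj(Y_{7,-2})(Ω₁) = 0.01112 - 0.01955j ; Y_{7,-2}(Ω₂) = -0.09688 + 0.07316j ; Δ = 0.00035 + 0.00271j
  [-1]  conj(Y_{7,-1})(Ω₁) = -0.19065 + 0.11088j ; Y_{7,-1}(Ω₂) = -0.30175 + 0.10114j ; Δ = 0.04631 - 0.05274j
  [+0]  conj(Y_{7,0})(Ω₁) = 1.04660 + 0.00000j ; Y_{7,0}(Ω₂) = 0.08492 + 0.00000j ; Δ = 0.08887 + 0.00000j
  [+1]  conj(Y_{7,1})(Ω₁) = 0.19065 + 0.11088j ; Y_{7,1}(Ω₂) = 0.30175 + 0.10114j ; Δ = 0.04631 + 0.05274j
  [+2]  conj(Y_{7,2})(Ω₁) = 0.01112 + 0.01955j ; Y_{7,2}(Ω₂) = -0.09688 - 0.07316j ; Δ = 0.00035 - 0.00271j
  [+3]  conj(Y_{7,3})(Ω₁) = -0.00001 + 0.00147j ; Y_{7,3}(Ω₂) = -0.17125 - 0.25001j ; Δ = 0.00037 - 0.00025j
  [+4]  conj(Y_{7,4})(Ω₁) = -0.00003 + 0.00006j ; Y_{7,4}(Ω₂) = 0.06566 + 0.23079j ; Δ = -0.00002 - 0.00000j
  [+5]  conj(Y_{7,5})(Ω₁) = -0.00000 + 0.00000j ; Y_{7,5}(Ω₂) = -0.00952 + 0.20579j ; Δ = -0.00000 - 0.00000j
  [+6]  conj(Y_{7,6})(Ω₁) = -0.00000 - 0.00000j ; Y_{7,6}(Ω₂) = 0.16087 - 0.41519j ; Δ = -0.00000 + 0.00000j
  [+7]  conj(Y_{7,7})(Ω₁) = -0.00000 - 0.00000j ; Y_{7,7}(Ω₂) = -0.18854 + 0.22703j ; Δ = 0.00000 - 0.00000j
Accumulated sum 0.18291 + 0.00000j; after 4π/(2l+1) scaling, 0.15324 + 0.00000j ⇒ P_7 = 0.153237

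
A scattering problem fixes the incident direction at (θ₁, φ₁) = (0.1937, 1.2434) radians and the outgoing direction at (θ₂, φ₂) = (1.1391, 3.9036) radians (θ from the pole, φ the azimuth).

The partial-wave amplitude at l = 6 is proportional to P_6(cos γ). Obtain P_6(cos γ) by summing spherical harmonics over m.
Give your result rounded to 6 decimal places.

0.036287

Addition theorem: P_6(cos γ) = (4π/13) Σ_m Y*_{lm}(Ω₁) Y_{lm}(Ω₂), m = −6…6:
  [-6]  conj(Y_{6,-6})(Ω₁) = 0.00001 + 0.00002j ; Y_{6,-6}(Ω₂) = -0.03794 + 0.26853j ; Δ = -0.00001 + 0.00000j
  [-5]  conj(Y_{6,-5})(Ω₁) = 0.00043 - 0.00003j ; Y_{6,-5}(Ω₂) = 0.33964 - 0.26822j ; Δ = 0.00014 - 0.00013j
  [-4]  conj(Y_{6,-4})(Ω₁) = 0.00121 - 0.00454j ; Y_{6,-4}(Ω₂) = -0.22378 - 0.02100j ; Δ = -0.00037 + 0.00099j
  [-3]  conj(Y_{6,-3})(Ω₁) = -0.02879 - 0.01922j ; Y_{6,-3}(Ω₂) = -0.14386 - 0.16561j ; Δ = 0.00096 + 0.00753j
  [-2]  conj(Y_{6,-2})(Ω₁) = -0.13656 + 0.10485j ; Y_{6,-2}(Ω₂) = -0.01432 + 0.30591j ; Δ = -0.03012 - 0.04328j
  [-1]  conj(Y_{6,-1})(Ω₁) = 0.16795 + 0.49453j ; Y_{6,-1}(Ω₂) = -0.08601 + 0.08208j ; Δ = -0.05503 - 0.02875j
  [+0]  conj(Y_{6,0})(Ω₁) = 0.65364 + 0.00000j ; Y_{6,0}(Ω₂) = 0.31576 + 0.00000j ; Δ = 0.20640 + 0.00000j
  [+1]  conj(Y_{6,1})(Ω₁) = -0.16795 + 0.49453j ; Y_{6,1}(Ω₂) = 0.08601 + 0.08208j ; Δ = -0.05503 + 0.02875j
  [+2]  conj(Y_{6,2})(Ω₁) = -0.13656 - 0.10485j ; Y_{6,2}(Ω₂) = -0.01432 - 0.30591j ; Δ = -0.03012 + 0.04328j
  [+3]  conj(Y_{6,3})(Ω₁) = 0.02879 - 0.01922j ; Y_{6,3}(Ω₂) = 0.14386 - 0.16561j ; Δ = 0.00096 - 0.00753j
  [+4]  conj(Y_{6,4})(Ω₁) = 0.00121 + 0.00454j ; Y_{6,4}(Ω₂) = -0.22378 + 0.02100j ; Δ = -0.00037 - 0.00099j
  [+5]  conj(Y_{6,5})(Ω₁) = -0.00043 - 0.00003j ; Y_{6,5}(Ω₂) = -0.33964 - 0.26822j ; Δ = 0.00014 + 0.00013j
  [+6]  conj(Y_{6,6})(Ω₁) = 0.00001 - 0.00002j ; Y_{6,6}(Ω₂) = -0.03794 - 0.26853j ; Δ = -0.00001 - 0.00000j
Total Σ_m = 0.03754 + 0.00000j. Multiply by 0.966644: 0.03629 + 0.00000j. P_6(cos γ) = 0.036287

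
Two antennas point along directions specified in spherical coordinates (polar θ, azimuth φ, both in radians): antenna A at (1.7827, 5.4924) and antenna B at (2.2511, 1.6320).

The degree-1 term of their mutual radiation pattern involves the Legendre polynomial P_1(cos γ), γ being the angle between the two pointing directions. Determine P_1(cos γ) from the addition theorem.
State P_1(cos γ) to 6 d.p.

-0.439666

Term-by-term m-sum for l=1 (normalisation 4π/3 = 4.188790):
  term(m=-1) = -0.068273-0.059736i   from Y*(Ω₁)=+0.237547-0.240120i, Y(Ω₂)=-0.016428-0.268078i
  term(m=+0) = +0.031584+0.000000i   from Y*(Ω₁)=-0.102764-0.000000i, Y(Ω₂)=-0.307345+0.000000i
  term(m=+1) = -0.068273+0.059736i   from Y*(Ω₁)=-0.237547-0.240120i, Y(Ω₂)=+0.016428-0.268078i
Σ over m = -0.104963+0.000000i; ×(4π/3) → -0.439666+0.000000i. Real part: -0.439666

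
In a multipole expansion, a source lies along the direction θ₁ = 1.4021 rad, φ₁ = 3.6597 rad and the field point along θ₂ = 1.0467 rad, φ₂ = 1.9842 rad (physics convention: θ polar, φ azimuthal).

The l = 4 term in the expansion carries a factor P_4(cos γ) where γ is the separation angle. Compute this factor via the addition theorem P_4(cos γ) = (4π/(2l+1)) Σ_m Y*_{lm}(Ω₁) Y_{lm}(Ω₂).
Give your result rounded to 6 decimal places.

0.374899

Addition theorem: P_4(cos γ) = (4π/9) Σ_m Y*_{lm}(Ω₁) Y_{lm}(Ω₂), m = −4…4:
  [-4]  conj(Y_{4,-4})(Ω₁) = (-0.200967, 0.366445) ; Y_{4,-4}(Ω₂) = (-0.020568, -0.247786) ; Δ = (0.094934, 0.042260)
  [-3]  conj(Y_{4,-3})(Ω₁) = (-0.003317, -0.201302) ; Y_{4,-3}(Ω₂) = (0.384481, 0.131946) ; Δ = (0.025286, -0.077834)
  [-2]  conj(Y_{4,-2})(Ω₁) = (-0.132946, -0.224537) ; Y_{4,-2}(Ω₂) = (-0.127873, 0.138927) ; Δ = (0.048194, 0.010242)
  [-1]  conj(Y_{4,-1})(Ω₁) = (0.190655, 0.108683) ; Y_{4,-1}(Ω₂) = (0.102680, 0.234063) ; Δ = (-0.005862, 0.055785)
  [+0]  conj(Y_{4,0})(Ω₁) = (0.230838, -0.000000) ; Y_{4,0}(Ω₂) = (-0.245198, 0.000000) ; Δ = (-0.056601, 0.000000)
  [+1]  conj(Y_{4,1})(Ω₁) = (-0.190655, 0.108683) ; Y_{4,1}(Ω₂) = (-0.102680, 0.234063) ; Δ = (-0.005862, -0.055785)
  [+2]  conj(Y_{4,2})(Ω₁) = (-0.132946, 0.224537) ; Y_{4,2}(Ω₂) = (-0.127873, -0.138927) ; Δ = (0.048194, -0.010242)
  [+3]  conj(Y_{4,3})(Ω₁) = (0.003317, -0.201302) ; Y_{4,3}(Ω₂) = (-0.384481, 0.131946) ; Δ = (0.025286, 0.077834)
  [+4]  conj(Y_{4,4})(Ω₁) = (-0.200967, -0.366445) ; Y_{4,4}(Ω₂) = (-0.020568, 0.247786) ; Δ = (0.094934, -0.042260)
Accumulated sum (0.268502, 0.000000); after 4π/(2l+1) scaling, (0.374899, 0.000000) ⇒ P_4 = 0.374899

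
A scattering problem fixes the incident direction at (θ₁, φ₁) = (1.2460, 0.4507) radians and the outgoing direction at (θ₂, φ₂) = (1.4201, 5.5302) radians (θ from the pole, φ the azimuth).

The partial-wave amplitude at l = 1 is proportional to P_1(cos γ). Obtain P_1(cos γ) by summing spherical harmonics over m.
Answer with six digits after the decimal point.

0.384207

Expand P_1 via completeness: Σ_{m} conj(Y_{1,m}) at Ω₁ times Y_{1,m} at Ω₂ —
  term(m=-1) = 0.04014 + 0.10439j   from Y*(Ω₁)=0.29473 + 0.14263j, Y(Ω₂)=0.24923 + 0.23358j
  term(m=+0) = 0.01144 + 0.00000j   from Y*(Ω₁)=0.15592 + 0.00000j, Y(Ω₂)=0.07335 + 0.00000j
  term(m=+1) = 0.04014 - 0.10439j   from Y*(Ω₁)=-0.29473 + 0.14263j, Y(Ω₂)=-0.24923 + 0.23358j
Accumulated sum 0.09172 + 0.00000j; after 4π/(2l+1) scaling, 0.38421 + 0.00000j ⇒ P_1 = 0.384207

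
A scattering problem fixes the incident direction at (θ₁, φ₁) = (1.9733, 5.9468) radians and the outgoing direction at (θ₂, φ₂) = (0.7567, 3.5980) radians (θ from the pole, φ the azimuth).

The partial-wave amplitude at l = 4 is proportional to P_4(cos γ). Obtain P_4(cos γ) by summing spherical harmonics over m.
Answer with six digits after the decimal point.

Term-by-term m-sum for l=4 (normalisation 4π/9 = 1.396263):
  m=-4: Y*=+0.070835-0.309130i  Y=-0.024781-0.095130i  product -0.031163+0.000922i
  m=-3: Y*=-0.203391+0.323234i  Y=-0.058959+0.288519i  product -0.081268-0.077740i
  m=-2: Y*=+0.016418-0.013082i  Y=+0.260399-0.336923i  product -0.000132-0.008938i
  m=-1: Y*=+0.309974-0.108390i  Y=-0.148552+0.072936i  product -0.038142+0.038710i
  m=+0: Y*=-0.082439-0.000000i  Y=-0.325586+0.000000i  product +0.026841+0.000000i
  m=+1: Y*=-0.309974-0.108390i  Y=+0.148552+0.072936i  product -0.038142-0.038710i
  m=+2: Y*=+0.016418+0.013082i  Y=+0.260399+0.336923i  product -0.000132+0.008938i
  m=+3: Y*=+0.203391+0.323234i  Y=+0.058959+0.288519i  product -0.081268+0.077740i
  m=+4: Y*=+0.070835+0.309130i  Y=-0.024781+0.095130i  product -0.031163-0.000922i
Accumulated sum -0.274568+0.000000i; after 4π/(2l+1) scaling, -0.383369+0.000000i ⇒ P_4 = -0.383369

-0.383369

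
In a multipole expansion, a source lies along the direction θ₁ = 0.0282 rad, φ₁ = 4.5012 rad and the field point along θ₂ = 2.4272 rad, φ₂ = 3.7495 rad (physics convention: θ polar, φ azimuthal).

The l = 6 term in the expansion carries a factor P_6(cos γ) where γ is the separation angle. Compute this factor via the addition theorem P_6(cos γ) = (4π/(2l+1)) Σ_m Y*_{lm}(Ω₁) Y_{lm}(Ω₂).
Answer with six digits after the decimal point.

-0.256779

Addition theorem: P_6(cos γ) = (4π/13) Σ_m Y*_{lm}(Ω₁) Y_{lm}(Ω₂), m = −6…6:
  m=-6: Y*=-0.000000+0.000000i  Y=-0.033419+0.018512i  product -0.000000-0.000000i
  m=-5: Y*=-0.000000-0.000000i  Y=-0.151813-0.015547i  product +0.000000+0.000000i
  m=-4: Y*=+0.000001-0.000002i  Y=-0.263138-0.226158i  product -0.000001+0.000000i
  m=-3: Y*=+0.000069+0.000094i  Y=-0.113535-0.439274i  product +0.000033-0.000041i
  m=-2: Y*=-0.003770+0.001694i  Y=+0.071757-0.193579i  product +0.000057+0.000851i
  m=-1: Y*=-0.019403-0.090504i  Y=-0.229721+0.159842i  product +0.018924+0.017689i
  m=+0: Y*=+1.008632-0.000000i  Y=-0.301068+0.000000i  product -0.303667+0.000000i
  m=+1: Y*=+0.019403-0.090504i  Y=+0.229721+0.159842i  product +0.018924-0.017689i
  m=+2: Y*=-0.003770-0.001694i  Y=+0.071757+0.193579i  product +0.000057-0.000851i
  m=+3: Y*=-0.000069+0.000094i  Y=+0.113535-0.439274i  product +0.000033+0.000041i
  m=+4: Y*=+0.000001+0.000002i  Y=-0.263138+0.226158i  product -0.000001-0.000000i
  m=+5: Y*=+0.000000-0.000000i  Y=+0.151813-0.015547i  product +0.000000-0.000000i
  m=+6: Y*=-0.000000-0.000000i  Y=-0.033419-0.018512i  product -0.000000+0.000000i
Σ over m = -0.265640-0.000000i; ×(4π/13) → -0.256779-0.000000i. Real part: -0.256779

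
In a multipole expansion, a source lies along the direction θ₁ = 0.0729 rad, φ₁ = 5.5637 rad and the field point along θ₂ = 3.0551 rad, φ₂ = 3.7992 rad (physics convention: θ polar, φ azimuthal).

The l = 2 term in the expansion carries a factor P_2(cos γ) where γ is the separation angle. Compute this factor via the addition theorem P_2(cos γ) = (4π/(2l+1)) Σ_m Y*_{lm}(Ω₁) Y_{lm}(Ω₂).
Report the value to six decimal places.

0.984521

Summing Y*_{l m}(θ₁,φ₁)·Y_{l m}(θ₂,φ₂) over m ∈ [−2, 2]; prefactor 4π/(2·2+1) = 2.513274:
  m=-2: +0.000269-0.002031i × +0.000729-0.002789i = -0.000005-0.000002i  (running Σ = -0.000005-0.000002i)
  m=-1: +0.042210-0.036983i × +0.052622-0.040639i = +0.000718-0.003661i  (running Σ = +0.000713-0.003664i)
  m=0: +0.625764-0.000000i × +0.623722+0.000000i = +0.390303+0.000000i  (running Σ = +0.391016-0.003664i)
  m=1: -0.042210-0.036983i × -0.052622-0.040639i = +0.000718+0.003661i  (running Σ = +0.391734-0.000002i)
  m=2: +0.000269+0.002031i × +0.000729+0.002789i = -0.000005+0.000002i  (running Σ = +0.391728+0.000000i)
Σ over m = +0.391728+0.000000i; ×(4π/5) → +0.984521+0.000000i. Real part: 0.984521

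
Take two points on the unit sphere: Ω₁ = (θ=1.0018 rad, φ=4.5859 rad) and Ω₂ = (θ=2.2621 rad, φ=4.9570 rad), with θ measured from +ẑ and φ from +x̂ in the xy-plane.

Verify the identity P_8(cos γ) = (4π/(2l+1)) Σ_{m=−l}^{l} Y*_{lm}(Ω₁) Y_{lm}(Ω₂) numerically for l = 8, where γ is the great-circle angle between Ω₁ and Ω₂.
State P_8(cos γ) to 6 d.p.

-0.175153

Summing Y*_{l m}(θ₁,φ₁)·Y_{l m}(θ₂,φ₂) over m ∈ [−8, 8]; prefactor 4π/(2·8+1) = 0.739198:
  m=-8: (0.069337, -0.110868) × (-0.024089, -0.059260) = (-0.008240, -0.001438)  (running Σ = (-0.008240, -0.001438))
  m=-7: (0.258982, 0.211741) × (0.209629, -0.029858) = (0.060612, 0.036654)  (running Σ = (0.052372, 0.035216))
  m=-6: (-0.327491, 0.310600) × (-0.041299, 0.399035) = (-0.110415, -0.143508)  (running Σ = (-0.058043, -0.108291))
  m=-5: (-0.148833, -0.203084) × (-0.409664, -0.148491) = (0.030815, 0.105297)  (running Σ = (-0.027228, -0.002995))
  m=-4: (-0.159491, 0.088368) × (0.077894, -0.115747) = (-0.002195, 0.025344)  (running Σ = (-0.029423, 0.022349))
  m=-3: (-0.131440, -0.329592) × (-0.191819, -0.212696) = (-0.044890, 0.091179)  (running Σ = (-0.074313, 0.113528))
  m=-2: (-0.006048, 0.001564) × (0.271936, -0.144776) = (-0.001418, 0.001301)  (running Σ = (-0.075731, 0.114829))
  m=-1: (-0.043706, -0.343689) × (-0.037835, -0.151577) = (-0.050442, 0.019628)  (running Σ = (-0.126173, 0.134457))
  m=0: (0.046067, -0.000000) × (0.334237, 0.000000) = (0.015397, 0.000000)  (running Σ = (-0.110776, 0.134457))
  m=1: (0.043706, -0.343689) × (0.037835, -0.151577) = (-0.050442, -0.019628)  (running Σ = (-0.161218, 0.114829))
  m=2: (-0.006048, -0.001564) × (0.271936, 0.144776) = (-0.001418, -0.001301)  (running Σ = (-0.162636, 0.113528))
  m=3: (0.131440, -0.329592) × (0.191819, -0.212696) = (-0.044890, -0.091179)  (running Σ = (-0.207527, 0.022349))
  m=4: (-0.159491, -0.088368) × (0.077894, 0.115747) = (-0.002195, -0.025344)  (running Σ = (-0.209722, -0.002995))
  m=5: (0.148833, -0.203084) × (0.409664, -0.148491) = (0.030815, -0.105297)  (running Σ = (-0.178906, -0.108291))
  m=6: (-0.327491, -0.310600) × (-0.041299, -0.399035) = (-0.110415, 0.143508)  (running Σ = (-0.289321, 0.035216))
  m=7: (-0.258982, 0.211741) × (-0.209629, -0.029858) = (0.060612, -0.036654)  (running Σ = (-0.228709, -0.001438))
  m=8: (0.069337, 0.110868) × (-0.024089, 0.059260) = (-0.008240, 0.001438)  (running Σ = (-0.236949, -0.000000))
Total Σ_m = (-0.236949, -0.000000). Multiply by 0.739198: (-0.175153, -0.000000). P_8(cos γ) = -0.175153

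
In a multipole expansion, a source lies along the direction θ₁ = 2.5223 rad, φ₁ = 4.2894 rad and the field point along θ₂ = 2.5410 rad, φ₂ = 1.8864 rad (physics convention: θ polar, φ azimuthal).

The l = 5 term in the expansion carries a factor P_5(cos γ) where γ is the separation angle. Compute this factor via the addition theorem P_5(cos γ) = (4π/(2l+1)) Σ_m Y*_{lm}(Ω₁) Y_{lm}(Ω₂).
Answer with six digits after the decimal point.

Expand P_5 via completeness: Σ_{m} conj(Y_{5,m}) at Ω₁ times Y_{5,m} at Ω₂ —
  term(m=-5) = (0.000697, -0.000429)   from Y*(Ω₁)=(-0.026167, 0.015833), Y(Ω₂)=(-0.026753, 0.000193)
  term(m=-4) = (-0.016464, -0.003119)   from Y*(Ω₁)=(0.016398, 0.134683), Y(Ω₂)=(-0.037487, 0.117681)
  term(m=-3) = (0.064666, 0.085956)   from Y*(Ω₁)=(0.320906, 0.099911), Y(Ω₂)=(0.259729, 0.186990)
  term(m=-2) = (0.020003, -0.213056)   from Y*(Ω₁)=(0.304952, -0.344333), Y(Ω₂)=(0.375600, -0.274550)
  term(m=-1) = (-0.028350, 0.025813)   from Y*(Ω₁)=(-0.072489, -0.161028), Y(Ω₂)=(-0.067391, -0.206393)
  term(m=+0) = (0.118110, 0.000000)   from Y*(Ω₁)=(0.353903, -0.000000), Y(Ω₂)=(0.333734, 0.000000)
  term(m=+1) = (-0.028350, -0.025813)   from Y*(Ω₁)=(0.072489, -0.161028), Y(Ω₂)=(0.067391, -0.206393)
  term(m=+2) = (0.020003, 0.213056)   from Y*(Ω₁)=(0.304952, 0.344333), Y(Ω₂)=(0.375600, 0.274550)
  term(m=+3) = (0.064666, -0.085956)   from Y*(Ω₁)=(-0.320906, 0.099911), Y(Ω₂)=(-0.259729, 0.186990)
  term(m=+4) = (-0.016464, 0.003119)   from Y*(Ω₁)=(0.016398, -0.134683), Y(Ω₂)=(-0.037487, -0.117681)
  term(m=+5) = (0.000697, 0.000429)   from Y*(Ω₁)=(0.026167, 0.015833), Y(Ω₂)=(0.026753, 0.000193)
Accumulated sum (0.199213, 0.000000); after 4π/(2l+1) scaling, (0.227580, 0.000000) ⇒ P_5 = 0.227580

0.227580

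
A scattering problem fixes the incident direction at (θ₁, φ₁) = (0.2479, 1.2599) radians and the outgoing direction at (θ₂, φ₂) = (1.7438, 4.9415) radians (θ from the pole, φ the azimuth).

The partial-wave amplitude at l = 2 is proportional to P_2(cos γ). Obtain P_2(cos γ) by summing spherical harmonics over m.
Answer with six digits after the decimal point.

-0.289971

Expand P_2 via completeness: Σ_{m} conj(Y_{2,m}) at Ω₁ times Y_{2,m} at Ω₂ —
  term(m=-2) = (0.004108, -0.007688)   from Y*(Ω₁)=(-0.018903, 0.013546), Y(Ω₂)=(-0.336161, 0.165807)
  term(m=-1) = (0.020648, -0.012377)   from Y*(Ω₁)=(0.056216, 0.174955), Y(Ω₂)=(-0.029752, -0.127579)
  term(m=+0) = (-0.164889, 0.000000)   from Y*(Ω₁)=(0.573818, -0.000000), Y(Ω₂)=(-0.287354, 0.000000)
  term(m=+1) = (0.020648, 0.012377)   from Y*(Ω₁)=(-0.056216, 0.174955), Y(Ω₂)=(0.029752, -0.127579)
  term(m=+2) = (0.004108, 0.007688)   from Y*(Ω₁)=(-0.018903, -0.013546), Y(Ω₂)=(-0.336161, -0.165807)
Σ over m = (-0.115376, -0.000000); ×(4π/5) → (-0.289971, -0.000000). Real part: -0.289971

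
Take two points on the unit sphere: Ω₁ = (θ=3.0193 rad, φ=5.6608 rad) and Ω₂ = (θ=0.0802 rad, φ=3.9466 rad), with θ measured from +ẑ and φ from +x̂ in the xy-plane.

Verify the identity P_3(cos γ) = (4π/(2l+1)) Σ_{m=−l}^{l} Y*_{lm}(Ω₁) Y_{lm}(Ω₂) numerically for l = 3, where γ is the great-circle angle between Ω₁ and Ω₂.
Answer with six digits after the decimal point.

-0.945069

Addition theorem: P_3(cos γ) = (4π/7) Σ_m Y*_{lm}(Ω₁) Y_{lm}(Ω₂), m = −3…3:
  m=-3: -0.000221-0.000724i × +0.000160+0.000143i = +0.000000-0.000000i  (running Σ = +0.000000-0.000000i)
  m=-2: -0.004835+0.014300i × -0.000256-0.006533i = +0.000095+0.000028i  (running Σ = +0.000095+0.000028i)
  m=-1: +0.125744-0.090223i × -0.071206+0.074054i = -0.002272+0.015736i  (running Σ = -0.002178+0.015764i)
  m=0: -0.713220-0.000000i × +0.732016+0.000000i = -0.522088-0.000000i  (running Σ = -0.524266+0.015764i)
  m=1: -0.125744-0.090223i × +0.071206+0.074054i = -0.002272-0.015736i  (running Σ = -0.526538+0.000028i)
  m=2: -0.004835-0.014300i × -0.000256+0.006533i = +0.000095-0.000028i  (running Σ = -0.526444-0.000000i)
  m=3: +0.000221-0.000724i × -0.000160+0.000143i = +0.000000+0.000000i  (running Σ = -0.526443+0.000000i)
Σ over m = -0.526443+0.000000i; ×(4π/7) → -0.945069+0.000000i. Real part: -0.945069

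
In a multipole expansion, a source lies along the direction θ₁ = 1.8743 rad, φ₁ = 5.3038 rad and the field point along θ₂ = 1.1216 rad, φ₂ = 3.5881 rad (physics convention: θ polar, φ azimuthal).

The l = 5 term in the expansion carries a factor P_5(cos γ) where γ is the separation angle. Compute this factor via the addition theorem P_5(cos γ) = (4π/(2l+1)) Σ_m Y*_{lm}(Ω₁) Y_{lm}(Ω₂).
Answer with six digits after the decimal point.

-0.341157

Term-by-term m-sum for l=5 (normalisation 4π/11 = 1.142397):
  [-5]  conj(Y_{5,-5})(Ω₁) = +0.067402+0.361092i ; Y_{5,-5}(Ω₂) = +0.169157+0.217175i ; Δ = -0.067019+0.075719i
  [-4]  conj(Y_{5,-4})(Ω₁) = +0.259656-0.254795i ; Y_{5,-4}(Ω₂) = -0.089625-0.409960i ; Δ = -0.127728-0.083613i
  [-3]  conj(Y_{5,-3})(Ω₁) = +0.057745+0.011912i ; Y_{5,-3}(Ω₂) = -0.040404+0.171576i ; Δ = -0.004377+0.009426i
  [-2]  conj(Y_{5,-2})(Ω₁) = -0.127743-0.312569i ; Y_{5,-2}(Ω₂) = -0.162630+0.202026i ; Δ = +0.083922+0.025026i
  [-1]  conj(Y_{5,-1})(Ω₁) = -0.014135+0.021046i ; Y_{5,-1}(Ω₂) = +0.232438-0.111281i ; Δ = -0.000943+0.006465i
  [+0]  conj(Y_{5,0})(Ω₁) = -0.323316-0.000000i ; Y_{5,0}(Ω₂) = +0.205195+0.000000i ; Δ = -0.066343-0.000000i
  [+1]  conj(Y_{5,1})(Ω₁) = +0.014135+0.021046i ; Y_{5,1}(Ω₂) = -0.232438-0.111281i ; Δ = -0.000943-0.006465i
  [+2]  conj(Y_{5,2})(Ω₁) = -0.127743+0.312569i ; Y_{5,2}(Ω₂) = -0.162630-0.202026i ; Δ = +0.083922-0.025026i
  [+3]  conj(Y_{5,3})(Ω₁) = -0.057745+0.011912i ; Y_{5,3}(Ω₂) = +0.040404+0.171576i ; Δ = -0.004377-0.009426i
  [+4]  conj(Y_{5,4})(Ω₁) = +0.259656+0.254795i ; Y_{5,4}(Ω₂) = -0.089625+0.409960i ; Δ = -0.127728+0.083613i
  [+5]  conj(Y_{5,5})(Ω₁) = -0.067402+0.361092i ; Y_{5,5}(Ω₂) = -0.169157+0.217175i ; Δ = -0.067019-0.075719i
Σ over m = -0.298632+0.000000i; ×(4π/11) → -0.341157+0.000000i. Real part: -0.341157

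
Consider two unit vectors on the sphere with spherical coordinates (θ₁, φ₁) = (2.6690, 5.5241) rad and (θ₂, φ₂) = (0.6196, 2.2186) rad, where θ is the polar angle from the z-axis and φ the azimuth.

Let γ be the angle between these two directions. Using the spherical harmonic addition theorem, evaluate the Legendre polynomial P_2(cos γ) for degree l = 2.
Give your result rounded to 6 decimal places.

0.957321

Summing Y*_{l m}(θ₁,φ₁)·Y_{l m}(θ₂,φ₂) over m ∈ [−2, 2]; prefactor 4π/(2·2+1) = 2.513274:
  m=-2: Y*=0.00421 - 0.07993j  Y=-0.03540 + 0.12536j  product 0.00987 + 0.00336j
  m=-1: Y*=-0.22715 + 0.21550j  Y=-0.22039 - 0.29124j  product 0.11283 + 0.01866j
  m=+0: Y*=0.43473 + 0.00000j  Y=0.31171 + 0.00000j  product 0.13551 + 0.00000j
  m=+1: Y*=0.22715 + 0.21550j  Y=0.22039 - 0.29124j  product 0.11283 - 0.01866j
  m=+2: Y*=0.00421 + 0.07993j  Y=-0.03540 - 0.12536j  product 0.00987 - 0.00336j
Σ over m = 0.38091 + 0.00000j; ×(4π/5) → 0.95732 + 0.00000j. Real part: 0.957321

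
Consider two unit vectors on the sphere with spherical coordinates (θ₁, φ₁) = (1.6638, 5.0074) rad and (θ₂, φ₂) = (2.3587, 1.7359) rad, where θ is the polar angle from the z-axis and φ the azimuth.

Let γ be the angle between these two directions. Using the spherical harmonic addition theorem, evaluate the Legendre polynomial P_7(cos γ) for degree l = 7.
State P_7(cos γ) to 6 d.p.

-0.301718

Expand P_7 via completeness: Σ_{m} conj(Y_{7,m}) at Ω₁ times Y_{7,m} at Ω₂ —
  term(m=-7) = -0.01294 - 0.01662j   from Y*(Ω₁)=-0.42704 - 0.23013j, Y(Ω₂)=0.03974 + 0.01751j
  term(m=-6) = 0.01967 + 0.01943j   from Y*(Ω₁)=-0.03351 + 0.16595j, Y(Ω₂)=0.08952 - 0.13658j
  term(m=-5) = 0.08997 + 0.06833j   from Y*(Ω₁)=-0.31735 + 0.03048j, Y(Ω₂)=-0.26044 - 0.24034j
  term(m=-4) = -0.07637 - 0.04369j   from Y*(Ω₁)=0.07368 + 0.17886j, Y(Ω₂)=-0.35920 + 0.27901j
  term(m=-3) = -0.05691 - 0.02337j   from Y*(Ω₁)=-0.20634 + 0.16884j, Y(Ω₂)=0.10967 + 0.20301j
  term(m=-2) = -0.04500 - 0.01196j   from Y*(Ω₁)=0.16831 + 0.11270j, Y(Ω₂)=-0.21747 + 0.07454j
  term(m=-1) = -0.08493 - 0.01110j   from Y*(Ω₁)=-0.07160 + 0.23563j, Y(Ω₂)=0.05716 + 0.34307j
  term(m=+0) = -0.02713 + 0.00000j   from Y*(Ω₁)=0.20505 + 0.00000j, Y(Ω₂)=-0.13233 + 0.00000j
  term(m=+1) = -0.08493 + 0.01110j   from Y*(Ω₁)=0.07160 + 0.23563j, Y(Ω₂)=-0.05716 + 0.34307j
  term(m=+2) = -0.04500 + 0.01196j   from Y*(Ω₁)=0.16831 - 0.11270j, Y(Ω₂)=-0.21747 - 0.07454j
  term(m=+3) = -0.05691 + 0.02337j   from Y*(Ω₁)=0.20634 + 0.16884j, Y(Ω₂)=-0.10967 + 0.20301j
  term(m=+4) = -0.07637 + 0.04369j   from Y*(Ω₁)=0.07368 - 0.17886j, Y(Ω₂)=-0.35920 - 0.27901j
  term(m=+5) = 0.08997 - 0.06833j   from Y*(Ω₁)=0.31735 + 0.03048j, Y(Ω₂)=0.26044 - 0.24034j
  term(m=+6) = 0.01967 - 0.01943j   from Y*(Ω₁)=-0.03351 - 0.16595j, Y(Ω₂)=0.08952 + 0.13658j
  term(m=+7) = -0.01294 + 0.01662j   from Y*(Ω₁)=0.42704 - 0.23013j, Y(Ω₂)=-0.03974 + 0.01751j
Total Σ_m = -0.36015 + 0.00000j. Multiply by 0.837758: -0.30172 + 0.00000j. P_7(cos γ) = -0.301718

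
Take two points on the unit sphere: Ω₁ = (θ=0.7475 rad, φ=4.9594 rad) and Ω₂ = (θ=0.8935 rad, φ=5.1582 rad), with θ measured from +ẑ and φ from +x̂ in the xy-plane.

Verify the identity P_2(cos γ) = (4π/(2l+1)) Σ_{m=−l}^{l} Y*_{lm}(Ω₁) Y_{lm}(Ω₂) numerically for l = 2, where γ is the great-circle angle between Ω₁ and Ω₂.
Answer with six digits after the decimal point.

0.937447

Summing Y*_{l m}(θ₁,φ₁)·Y_{l m}(θ₂,φ₂) over m ∈ [−2, 2]; prefactor 4π/(2·2+1) = 2.513274:
  [-2]  conj(Y_{2,-2})(Ω₁) = -0.157168-0.084645i ; Y_{2,-2}(Ω₂) = -0.147345+0.182517i ; Δ = +0.038607-0.016214i
  [-1]  conj(Y_{2,-1})(Ω₁) = +0.094175-0.373474i ; Y_{2,-1}(Ω₂) = +0.162680+0.340406i ; Δ = +0.142454-0.028699i
  [+0]  conj(Y_{2,0})(Ω₁) = +0.193520-0.000000i ; Y_{2,0}(Ω₂) = +0.056208+0.000000i ; Δ = +0.010877+0.000000i
  [+1]  conj(Y_{2,1})(Ω₁) = -0.094175-0.373474i ; Y_{2,1}(Ω₂) = -0.162680+0.340406i ; Δ = +0.142454+0.028699i
  [+2]  conj(Y_{2,2})(Ω₁) = -0.157168+0.084645i ; Y_{2,2}(Ω₂) = -0.147345-0.182517i ; Δ = +0.038607+0.016214i
Total Σ_m = +0.372998+0.000000i. Multiply by 2.513274: +0.937447+0.000000i. P_2(cos γ) = 0.937447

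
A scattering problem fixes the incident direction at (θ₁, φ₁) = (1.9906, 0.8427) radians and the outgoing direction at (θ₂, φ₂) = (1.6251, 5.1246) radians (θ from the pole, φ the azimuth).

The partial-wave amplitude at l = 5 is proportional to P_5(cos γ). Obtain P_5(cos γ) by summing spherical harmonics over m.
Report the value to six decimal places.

-0.315751

Term-by-term m-sum for l=5 (normalisation 4π/11 = 1.142397):
  m=-5: (-0.141005, -0.258791) × (0.406454, -0.216933) = (-0.113452, -0.074598)  (running Σ = (-0.113452, -0.074598))
  m=-4: (0.405090, 0.094510) × (0.006175, 0.078953) = (-0.004961, 0.032567)  (running Σ = (-0.118413, -0.042031))
  m=-3: (-0.106639, 0.075088) × (0.316738, 0.109966) = (-0.042034, 0.012056)  (running Σ = (-0.160447, -0.029975))
  m=-2: (-0.033042, 0.287048) × (-0.061723, 0.066739) = (-0.017118, -0.019923)  (running Σ = (-0.177564, -0.049897))
  m=-1: (-0.145226, -0.162902) × (0.122866, 0.280989) = (0.027930, -0.060822)  (running Σ = (-0.149634, -0.110719))
  m=0: (-0.243578, -0.000000) × (-0.093910, 0.000000) = (0.022874, 0.000000)  (running Σ = (-0.126760, -0.110719))
  m=1: (0.145226, -0.162902) × (-0.122866, 0.280989) = (0.027930, 0.060822)  (running Σ = (-0.098829, -0.049897))
  m=2: (-0.033042, -0.287048) × (-0.061723, -0.066739) = (-0.017118, 0.019923)  (running Σ = (-0.115947, -0.029975))
  m=3: (0.106639, 0.075088) × (-0.316738, 0.109966) = (-0.042034, -0.012056)  (running Σ = (-0.157981, -0.042031))
  m=4: (0.405090, -0.094510) × (0.006175, -0.078953) = (-0.004961, -0.032567)  (running Σ = (-0.162942, -0.074598))
  m=5: (0.141005, -0.258791) × (-0.406454, -0.216933) = (-0.113452, 0.074598)  (running Σ = (-0.276394, 0.000000))
Total Σ_m = (-0.276394, 0.000000). Multiply by 1.142397: (-0.315751, 0.000000). P_5(cos γ) = -0.315751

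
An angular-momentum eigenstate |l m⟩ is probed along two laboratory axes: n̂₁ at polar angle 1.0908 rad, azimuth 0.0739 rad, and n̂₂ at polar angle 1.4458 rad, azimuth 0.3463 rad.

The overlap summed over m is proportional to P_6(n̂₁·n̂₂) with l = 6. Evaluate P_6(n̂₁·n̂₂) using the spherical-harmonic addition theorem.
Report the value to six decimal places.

-0.210849

Expand P_6 via completeness: Σ_{m} conj(Y_{6,m}) at Ω₁ times Y_{6,m} at Ω₂ —
  [-6]  conj(Y_{6,-6})(Ω₁) = (0.212513, 0.100931) ; Y_{6,-6}(Ω₂) = (-0.223798, -0.402926) ; Δ = (-0.006892, -0.108215)
  [-5]  conj(Y_{6,-5})(Ω₁) = (0.395646, 0.153229) ; Y_{6,-5}(Ω₂) = (-0.032102, -0.198034) ; Δ = (0.017644, -0.083270)
  [-4]  conj(Y_{6,-4})(Ω₁) = (0.284283, 0.086570) ; Y_{6,-4}(Ω₂) = (-0.052898, 0.281736) ; Δ = (-0.039428, 0.075513)
  [-3]  conj(Y_{6,-3})(Ω₁) = (-0.134003, -0.030205) ; Y_{6,-3}(Ω₂) = (-0.113813, 0.193406) ; Δ = (0.021093, -0.022479)
  [-2]  conj(Y_{6,-2})(Ω₁) = (-0.339056, -0.050481) ; Y_{6,-2}(Ω₂) = (0.179687, -0.149090) ; Δ = (-0.068450, 0.041479)
  [-1]  conj(Y_{6,-1})(Ω₁) = (0.017400, 0.001288) ; Y_{6,-1}(Ω₂) = (0.217708, -0.078558) ; Δ = (0.003889, -0.001086)
  [+0]  conj(Y_{6,0})(Ω₁) = (0.337335, -0.000000) ; Y_{6,0}(Ω₂) = (-0.218883, 0.000000) ; Δ = (-0.073837, 0.000000)
  [+1]  conj(Y_{6,1})(Ω₁) = (-0.017400, 0.001288) ; Y_{6,1}(Ω₂) = (-0.217708, -0.078558) ; Δ = (0.003889, 0.001086)
  [+2]  conj(Y_{6,2})(Ω₁) = (-0.339056, 0.050481) ; Y_{6,2}(Ω₂) = (0.179687, 0.149090) ; Δ = (-0.068450, -0.041479)
  [+3]  conj(Y_{6,3})(Ω₁) = (0.134003, -0.030205) ; Y_{6,3}(Ω₂) = (0.113813, 0.193406) ; Δ = (0.021093, 0.022479)
  [+4]  conj(Y_{6,4})(Ω₁) = (0.284283, -0.086570) ; Y_{6,4}(Ω₂) = (-0.052898, -0.281736) ; Δ = (-0.039428, -0.075513)
  [+5]  conj(Y_{6,5})(Ω₁) = (-0.395646, 0.153229) ; Y_{6,5}(Ω₂) = (0.032102, -0.198034) ; Δ = (0.017644, 0.083270)
  [+6]  conj(Y_{6,6})(Ω₁) = (0.212513, -0.100931) ; Y_{6,6}(Ω₂) = (-0.223798, 0.402926) ; Δ = (-0.006892, 0.108215)
Total Σ_m = (-0.218125, -0.000000). Multiply by 0.966644: (-0.210849, -0.000000). P_6(cos γ) = -0.210849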